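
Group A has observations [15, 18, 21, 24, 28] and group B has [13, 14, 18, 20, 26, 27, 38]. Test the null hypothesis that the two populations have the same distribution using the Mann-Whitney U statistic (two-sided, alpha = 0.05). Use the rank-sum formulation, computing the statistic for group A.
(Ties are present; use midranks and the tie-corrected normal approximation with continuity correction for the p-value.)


Step 1: Combine and sort all 12 observations; assign midranks.
sorted (value, group): (13,Y), (14,Y), (15,X), (18,X), (18,Y), (20,Y), (21,X), (24,X), (26,Y), (27,Y), (28,X), (38,Y)
ranks: 13->1, 14->2, 15->3, 18->4.5, 18->4.5, 20->6, 21->7, 24->8, 26->9, 27->10, 28->11, 38->12
Step 2: Rank sum for X: R1 = 3 + 4.5 + 7 + 8 + 11 = 33.5.
Step 3: U_X = R1 - n1(n1+1)/2 = 33.5 - 5*6/2 = 33.5 - 15 = 18.5.
       U_Y = n1*n2 - U_X = 35 - 18.5 = 16.5.
Step 4: Ties are present, so use the tie-corrected normal approximation (with continuity correction) for the p-value.
Step 5: p-value = 0.935170; compare to alpha = 0.05. fail to reject H0.

U_X = 18.5, p = 0.935170, fail to reject H0 at alpha = 0.05.


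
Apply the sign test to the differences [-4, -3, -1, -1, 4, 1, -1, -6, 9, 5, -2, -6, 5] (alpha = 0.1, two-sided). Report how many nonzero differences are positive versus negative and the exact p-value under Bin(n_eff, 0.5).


Step 1: Discard zero differences. Original n = 13; n_eff = number of nonzero differences = 13.
Nonzero differences (with sign): -4, -3, -1, -1, +4, +1, -1, -6, +9, +5, -2, -6, +5
Step 2: Count signs: positive = 5, negative = 8.
Step 3: Under H0: P(positive) = 0.5, so the number of positives S ~ Bin(13, 0.5).
Step 4: Two-sided exact p-value = sum of Bin(13,0.5) probabilities at or below the observed probability = 0.581055.
Step 5: alpha = 0.1. fail to reject H0.

n_eff = 13, pos = 5, neg = 8, p = 0.581055, fail to reject H0.


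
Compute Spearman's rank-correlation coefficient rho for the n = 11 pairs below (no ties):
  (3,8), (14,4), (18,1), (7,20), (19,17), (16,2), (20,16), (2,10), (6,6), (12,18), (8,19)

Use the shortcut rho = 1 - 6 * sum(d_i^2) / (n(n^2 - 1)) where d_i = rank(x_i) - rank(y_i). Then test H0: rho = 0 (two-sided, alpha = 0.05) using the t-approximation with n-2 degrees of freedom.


Step 1: Rank x and y separately (midranks; no ties here).
rank(x): 3->2, 14->7, 18->9, 7->4, 19->10, 16->8, 20->11, 2->1, 6->3, 12->6, 8->5
rank(y): 8->5, 4->3, 1->1, 20->11, 17->8, 2->2, 16->7, 10->6, 6->4, 18->9, 19->10
Step 2: d_i = R_x(i) - R_y(i); compute d_i^2.
  (2-5)^2=9, (7-3)^2=16, (9-1)^2=64, (4-11)^2=49, (10-8)^2=4, (8-2)^2=36, (11-7)^2=16, (1-6)^2=25, (3-4)^2=1, (6-9)^2=9, (5-10)^2=25
sum(d^2) = 254.
Step 3: rho = 1 - 6*254 / (11*(11^2 - 1)) = 1 - 1524/1320 = -0.154545.
Step 4: Under H0, t = rho * sqrt((n-2)/(1-rho^2)) = -0.4693 ~ t(9).
Step 5: Two-sided p-value from the t-distribution with 9 df = 0.650034.
Step 6: alpha = 0.05. fail to reject H0.

rho = -0.1545, p = 0.650034, fail to reject H0 at alpha = 0.05.


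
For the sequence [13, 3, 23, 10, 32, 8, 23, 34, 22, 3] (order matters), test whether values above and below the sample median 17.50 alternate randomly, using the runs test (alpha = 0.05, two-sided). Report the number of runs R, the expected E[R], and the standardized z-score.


Step 1: Compute median = 17.50; label A = above, B = below.
Labels in order: BBABABAAAB  (n_A = 5, n_B = 5)
Step 2: Count runs R = 7.
Step 3: Under H0 (random ordering), E[R] = 2*n_A*n_B/(n_A+n_B) + 1 = 2*5*5/10 + 1 = 6.0000.
        Var[R] = 2*n_A*n_B*(2*n_A*n_B - n_A - n_B) / ((n_A+n_B)^2 * (n_A+n_B-1)) = 2000/900 = 2.2222.
        SD[R] = 1.4907.
Step 4: Continuity-corrected z = (R - 0.5 - E[R]) / SD[R] = (7 - 0.5 - 6.0000) / 1.4907 = 0.3354.
Step 5: Two-sided p-value via normal approximation = 2*(1 - Phi(|z|)) = 0.737316.
Step 6: alpha = 0.05. fail to reject H0.

R = 7, z = 0.3354, p = 0.737316, fail to reject H0.


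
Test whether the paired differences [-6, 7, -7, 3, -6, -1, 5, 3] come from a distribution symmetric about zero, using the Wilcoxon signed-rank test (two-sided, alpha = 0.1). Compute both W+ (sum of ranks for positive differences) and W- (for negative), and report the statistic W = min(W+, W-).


Step 1: Drop any zero differences (none here) and take |d_i|.
|d| = [6, 7, 7, 3, 6, 1, 5, 3]
Step 2: Midrank |d_i| (ties get averaged ranks).
ranks: |6|->5.5, |7|->7.5, |7|->7.5, |3|->2.5, |6|->5.5, |1|->1, |5|->4, |3|->2.5
Step 3: Attach original signs; sum ranks with positive sign and with negative sign.
W+ = 7.5 + 2.5 + 4 + 2.5 = 16.5
W- = 5.5 + 7.5 + 5.5 + 1 = 19.5
(Check: W+ + W- = 36 should equal n(n+1)/2 = 36.)
Step 4: Test statistic W = min(W+, W-) = 16.5.
Step 5: Ties in |d|, so use the tie-corrected normal approximation.
        E[W] = n(n+1)/4 = 8*9/4 = 18.
        Tie groups: |d|=3 (t=2), |d|=6 (t=2), |d|=7 (t=2); sum(t^3 - t) = 18.
        Var[W] = n(n+1)(2n+1)/24 - sum(t^3-t)/48 = 1224/24 - 18/48 = 50.625.
        z = (W - E[W]) / sqrt(Var[W]) = (16.5 - 18) / 7.1151 = -0.2108.
        Two-sided p = 2*Phi(z) = 0.833029.
Step 6: alpha = 0.1. fail to reject H0.

W+ = 16.5, W- = 19.5, W = min = 16.5, p = 0.833029, fail to reject H0.


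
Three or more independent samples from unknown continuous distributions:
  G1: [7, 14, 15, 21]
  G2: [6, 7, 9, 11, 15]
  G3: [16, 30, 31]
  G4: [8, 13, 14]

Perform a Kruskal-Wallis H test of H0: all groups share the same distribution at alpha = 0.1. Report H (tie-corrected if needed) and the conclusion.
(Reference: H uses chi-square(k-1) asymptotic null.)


Step 1: Combine all N = 15 observations and assign midranks.
sorted (value, group, rank): (6,G2,1), (7,G1,2.5), (7,G2,2.5), (8,G4,4), (9,G2,5), (11,G2,6), (13,G4,7), (14,G1,8.5), (14,G4,8.5), (15,G1,10.5), (15,G2,10.5), (16,G3,12), (21,G1,13), (30,G3,14), (31,G3,15)
Step 2: Sum ranks within each group.
R_1 = 34.5 (n_1 = 4)
R_2 = 25 (n_2 = 5)
R_3 = 41 (n_3 = 3)
R_4 = 19.5 (n_4 = 3)
Step 3: H = 12/(N(N+1)) * sum(R_i^2/n_i) - 3(N+1)
     = 12/(15*16) * (34.5^2/4 + 25^2/5 + 41^2/3 + 19.5^2/3) - 3*16
     = 0.050000 * 1109.65 - 48
     = 7.482292.
Step 4: Ties present; correction factor C = 1 - 18/(15^3 - 15) = 0.994643. Corrected H = 7.482292 / 0.994643 = 7.522591.
Step 5: Under H0, H ~ chi^2(3); p-value = 0.056981.
Step 6: alpha = 0.1. reject H0.

H = 7.5226, df = 3, p = 0.056981, reject H0.


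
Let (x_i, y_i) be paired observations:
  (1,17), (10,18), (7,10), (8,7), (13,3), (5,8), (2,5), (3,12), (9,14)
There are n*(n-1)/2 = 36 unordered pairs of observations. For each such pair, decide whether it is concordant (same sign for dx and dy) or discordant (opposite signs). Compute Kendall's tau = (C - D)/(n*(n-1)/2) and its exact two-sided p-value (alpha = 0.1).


Step 1: Enumerate the 36 unordered pairs (i,j) with i<j and classify each by sign(x_j-x_i) * sign(y_j-y_i).
  (1,2):dx=+9,dy=+1->C; (1,3):dx=+6,dy=-7->D; (1,4):dx=+7,dy=-10->D; (1,5):dx=+12,dy=-14->D
  (1,6):dx=+4,dy=-9->D; (1,7):dx=+1,dy=-12->D; (1,8):dx=+2,dy=-5->D; (1,9):dx=+8,dy=-3->D
  (2,3):dx=-3,dy=-8->C; (2,4):dx=-2,dy=-11->C; (2,5):dx=+3,dy=-15->D; (2,6):dx=-5,dy=-10->C
  (2,7):dx=-8,dy=-13->C; (2,8):dx=-7,dy=-6->C; (2,9):dx=-1,dy=-4->C; (3,4):dx=+1,dy=-3->D
  (3,5):dx=+6,dy=-7->D; (3,6):dx=-2,dy=-2->C; (3,7):dx=-5,dy=-5->C; (3,8):dx=-4,dy=+2->D
  (3,9):dx=+2,dy=+4->C; (4,5):dx=+5,dy=-4->D; (4,6):dx=-3,dy=+1->D; (4,7):dx=-6,dy=-2->C
  (4,8):dx=-5,dy=+5->D; (4,9):dx=+1,dy=+7->C; (5,6):dx=-8,dy=+5->D; (5,7):dx=-11,dy=+2->D
  (5,8):dx=-10,dy=+9->D; (5,9):dx=-4,dy=+11->D; (6,7):dx=-3,dy=-3->C; (6,8):dx=-2,dy=+4->D
  (6,9):dx=+4,dy=+6->C; (7,8):dx=+1,dy=+7->C; (7,9):dx=+7,dy=+9->C; (8,9):dx=+6,dy=+2->C
Step 2: C = 17, D = 19, total pairs = 36.
Step 3: tau = (C - D)/(n(n-1)/2) = (17 - 19)/36 = -0.055556.
Step 4: Exact two-sided p-value (enumerate n! = 362880 permutations of y under H0): p = 0.919455.
Step 5: alpha = 0.1. fail to reject H0.

tau_b = -0.0556 (C=17, D=19), p = 0.919455, fail to reject H0.


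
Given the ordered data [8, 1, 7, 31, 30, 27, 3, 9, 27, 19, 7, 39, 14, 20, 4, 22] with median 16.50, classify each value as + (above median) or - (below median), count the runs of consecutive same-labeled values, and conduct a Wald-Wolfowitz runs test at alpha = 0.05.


Step 1: Compute median = 16.50; label A = above, B = below.
Labels in order: BBBAAABBAABABABA  (n_A = 8, n_B = 8)
Step 2: Count runs R = 10.
Step 3: Under H0 (random ordering), E[R] = 2*n_A*n_B/(n_A+n_B) + 1 = 2*8*8/16 + 1 = 9.0000.
        Var[R] = 2*n_A*n_B*(2*n_A*n_B - n_A - n_B) / ((n_A+n_B)^2 * (n_A+n_B-1)) = 14336/3840 = 3.7333.
        SD[R] = 1.9322.
Step 4: Continuity-corrected z = (R - 0.5 - E[R]) / SD[R] = (10 - 0.5 - 9.0000) / 1.9322 = 0.2588.
Step 5: Two-sided p-value via normal approximation = 2*(1 - Phi(|z|)) = 0.795809.
Step 6: alpha = 0.05. fail to reject H0.

R = 10, z = 0.2588, p = 0.795809, fail to reject H0.


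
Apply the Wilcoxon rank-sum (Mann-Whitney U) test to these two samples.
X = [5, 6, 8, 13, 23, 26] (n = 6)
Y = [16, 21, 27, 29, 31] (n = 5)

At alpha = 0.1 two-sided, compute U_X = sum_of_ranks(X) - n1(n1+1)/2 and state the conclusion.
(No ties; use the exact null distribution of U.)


Step 1: Combine and sort all 11 observations; assign midranks.
sorted (value, group): (5,X), (6,X), (8,X), (13,X), (16,Y), (21,Y), (23,X), (26,X), (27,Y), (29,Y), (31,Y)
ranks: 5->1, 6->2, 8->3, 13->4, 16->5, 21->6, 23->7, 26->8, 27->9, 29->10, 31->11
Step 2: Rank sum for X: R1 = 1 + 2 + 3 + 4 + 7 + 8 = 25.
Step 3: U_X = R1 - n1(n1+1)/2 = 25 - 6*7/2 = 25 - 21 = 4.
       U_Y = n1*n2 - U_X = 30 - 4 = 26.
Step 4: No ties, so the exact null distribution of U (based on enumerating the C(11,6) = 462 equally likely rank assignments) gives the two-sided p-value.
Step 5: p-value = 0.051948; compare to alpha = 0.1. reject H0.

U_X = 4, p = 0.051948, reject H0 at alpha = 0.1.


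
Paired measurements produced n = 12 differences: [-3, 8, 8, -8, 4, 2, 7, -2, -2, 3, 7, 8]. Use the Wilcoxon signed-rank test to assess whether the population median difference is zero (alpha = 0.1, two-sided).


Step 1: Drop any zero differences (none here) and take |d_i|.
|d| = [3, 8, 8, 8, 4, 2, 7, 2, 2, 3, 7, 8]
Step 2: Midrank |d_i| (ties get averaged ranks).
ranks: |3|->4.5, |8|->10.5, |8|->10.5, |8|->10.5, |4|->6, |2|->2, |7|->7.5, |2|->2, |2|->2, |3|->4.5, |7|->7.5, |8|->10.5
Step 3: Attach original signs; sum ranks with positive sign and with negative sign.
W+ = 10.5 + 10.5 + 6 + 2 + 7.5 + 4.5 + 7.5 + 10.5 = 59
W- = 4.5 + 10.5 + 2 + 2 = 19
(Check: W+ + W- = 78 should equal n(n+1)/2 = 78.)
Step 4: Test statistic W = min(W+, W-) = 19.
Step 5: Ties in |d|, so use the tie-corrected normal approximation.
        E[W] = n(n+1)/4 = 12*13/4 = 39.
        Tie groups: |d|=2 (t=3), |d|=3 (t=2), |d|=7 (t=2), |d|=8 (t=4); sum(t^3 - t) = 96.
        Var[W] = n(n+1)(2n+1)/24 - sum(t^3-t)/48 = 3900/24 - 96/48 = 160.5.
        z = (W - E[W]) / sqrt(Var[W]) = (19 - 39) / 12.6689 = -1.5787.
        Two-sided p = 2*Phi(z) = 0.114411.
Step 6: alpha = 0.1. fail to reject H0.

W+ = 59, W- = 19, W = min = 19, p = 0.114411, fail to reject H0.


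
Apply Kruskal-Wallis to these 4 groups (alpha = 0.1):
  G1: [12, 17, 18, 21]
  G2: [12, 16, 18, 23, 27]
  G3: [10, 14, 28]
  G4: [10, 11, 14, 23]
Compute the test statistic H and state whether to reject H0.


Step 1: Combine all N = 16 observations and assign midranks.
sorted (value, group, rank): (10,G3,1.5), (10,G4,1.5), (11,G4,3), (12,G1,4.5), (12,G2,4.5), (14,G3,6.5), (14,G4,6.5), (16,G2,8), (17,G1,9), (18,G1,10.5), (18,G2,10.5), (21,G1,12), (23,G2,13.5), (23,G4,13.5), (27,G2,15), (28,G3,16)
Step 2: Sum ranks within each group.
R_1 = 36 (n_1 = 4)
R_2 = 51.5 (n_2 = 5)
R_3 = 24 (n_3 = 3)
R_4 = 24.5 (n_4 = 4)
Step 3: H = 12/(N(N+1)) * sum(R_i^2/n_i) - 3(N+1)
     = 12/(16*17) * (36^2/4 + 51.5^2/5 + 24^2/3 + 24.5^2/4) - 3*17
     = 0.044118 * 1196.51 - 51
     = 1.787316.
Step 4: Ties present; correction factor C = 1 - 30/(16^3 - 16) = 0.992647. Corrected H = 1.787316 / 0.992647 = 1.800556.
Step 5: Under H0, H ~ chi^2(3); p-value = 0.614814.
Step 6: alpha = 0.1. fail to reject H0.

H = 1.8006, df = 3, p = 0.614814, fail to reject H0.


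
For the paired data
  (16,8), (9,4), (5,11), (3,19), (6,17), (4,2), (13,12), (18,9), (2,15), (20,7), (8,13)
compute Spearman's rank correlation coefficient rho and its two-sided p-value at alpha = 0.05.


Step 1: Rank x and y separately (midranks; no ties here).
rank(x): 16->9, 9->7, 5->4, 3->2, 6->5, 4->3, 13->8, 18->10, 2->1, 20->11, 8->6
rank(y): 8->4, 4->2, 11->6, 19->11, 17->10, 2->1, 12->7, 9->5, 15->9, 7->3, 13->8
Step 2: d_i = R_x(i) - R_y(i); compute d_i^2.
  (9-4)^2=25, (7-2)^2=25, (4-6)^2=4, (2-11)^2=81, (5-10)^2=25, (3-1)^2=4, (8-7)^2=1, (10-5)^2=25, (1-9)^2=64, (11-3)^2=64, (6-8)^2=4
sum(d^2) = 322.
Step 3: rho = 1 - 6*322 / (11*(11^2 - 1)) = 1 - 1932/1320 = -0.463636.
Step 4: Under H0, t = rho * sqrt((n-2)/(1-rho^2)) = -1.5698 ~ t(9).
Step 5: Two-sided p-value from the t-distribution with 9 df = 0.150901.
Step 6: alpha = 0.05. fail to reject H0.

rho = -0.4636, p = 0.150901, fail to reject H0 at alpha = 0.05.


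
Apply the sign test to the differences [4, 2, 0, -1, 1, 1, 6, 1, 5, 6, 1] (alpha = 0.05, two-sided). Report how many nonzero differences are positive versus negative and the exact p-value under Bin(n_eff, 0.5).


Step 1: Discard zero differences. Original n = 11; n_eff = number of nonzero differences = 10.
Nonzero differences (with sign): +4, +2, -1, +1, +1, +6, +1, +5, +6, +1
Step 2: Count signs: positive = 9, negative = 1.
Step 3: Under H0: P(positive) = 0.5, so the number of positives S ~ Bin(10, 0.5).
Step 4: Two-sided exact p-value = sum of Bin(10,0.5) probabilities at or below the observed probability = 0.021484.
Step 5: alpha = 0.05. reject H0.

n_eff = 10, pos = 9, neg = 1, p = 0.021484, reject H0.


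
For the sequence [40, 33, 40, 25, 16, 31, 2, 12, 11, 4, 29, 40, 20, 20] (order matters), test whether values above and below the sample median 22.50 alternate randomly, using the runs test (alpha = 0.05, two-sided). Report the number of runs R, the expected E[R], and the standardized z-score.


Step 1: Compute median = 22.50; label A = above, B = below.
Labels in order: AAAABABBBBAABB  (n_A = 7, n_B = 7)
Step 2: Count runs R = 6.
Step 3: Under H0 (random ordering), E[R] = 2*n_A*n_B/(n_A+n_B) + 1 = 2*7*7/14 + 1 = 8.0000.
        Var[R] = 2*n_A*n_B*(2*n_A*n_B - n_A - n_B) / ((n_A+n_B)^2 * (n_A+n_B-1)) = 8232/2548 = 3.2308.
        SD[R] = 1.7974.
Step 4: Continuity-corrected z = (R + 0.5 - E[R]) / SD[R] = (6 + 0.5 - 8.0000) / 1.7974 = -0.8345.
Step 5: Two-sided p-value via normal approximation = 2*(1 - Phi(|z|)) = 0.403986.
Step 6: alpha = 0.05. fail to reject H0.

R = 6, z = -0.8345, p = 0.403986, fail to reject H0.


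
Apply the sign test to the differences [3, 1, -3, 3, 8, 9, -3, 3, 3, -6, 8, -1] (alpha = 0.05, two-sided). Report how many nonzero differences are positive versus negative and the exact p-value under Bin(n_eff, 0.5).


Step 1: Discard zero differences. Original n = 12; n_eff = number of nonzero differences = 12.
Nonzero differences (with sign): +3, +1, -3, +3, +8, +9, -3, +3, +3, -6, +8, -1
Step 2: Count signs: positive = 8, negative = 4.
Step 3: Under H0: P(positive) = 0.5, so the number of positives S ~ Bin(12, 0.5).
Step 4: Two-sided exact p-value = sum of Bin(12,0.5) probabilities at or below the observed probability = 0.387695.
Step 5: alpha = 0.05. fail to reject H0.

n_eff = 12, pos = 8, neg = 4, p = 0.387695, fail to reject H0.


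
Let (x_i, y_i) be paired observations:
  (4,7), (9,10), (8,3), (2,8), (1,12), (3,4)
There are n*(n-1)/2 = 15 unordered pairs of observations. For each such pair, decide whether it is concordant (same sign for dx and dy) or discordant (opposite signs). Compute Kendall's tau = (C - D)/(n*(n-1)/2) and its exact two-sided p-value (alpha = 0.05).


Step 1: Enumerate the 15 unordered pairs (i,j) with i<j and classify each by sign(x_j-x_i) * sign(y_j-y_i).
  (1,2):dx=+5,dy=+3->C; (1,3):dx=+4,dy=-4->D; (1,4):dx=-2,dy=+1->D; (1,5):dx=-3,dy=+5->D
  (1,6):dx=-1,dy=-3->C; (2,3):dx=-1,dy=-7->C; (2,4):dx=-7,dy=-2->C; (2,5):dx=-8,dy=+2->D
  (2,6):dx=-6,dy=-6->C; (3,4):dx=-6,dy=+5->D; (3,5):dx=-7,dy=+9->D; (3,6):dx=-5,dy=+1->D
  (4,5):dx=-1,dy=+4->D; (4,6):dx=+1,dy=-4->D; (5,6):dx=+2,dy=-8->D
Step 2: C = 5, D = 10, total pairs = 15.
Step 3: tau = (C - D)/(n(n-1)/2) = (5 - 10)/15 = -0.333333.
Step 4: Exact two-sided p-value (enumerate n! = 720 permutations of y under H0): p = 0.469444.
Step 5: alpha = 0.05. fail to reject H0.

tau_b = -0.3333 (C=5, D=10), p = 0.469444, fail to reject H0.


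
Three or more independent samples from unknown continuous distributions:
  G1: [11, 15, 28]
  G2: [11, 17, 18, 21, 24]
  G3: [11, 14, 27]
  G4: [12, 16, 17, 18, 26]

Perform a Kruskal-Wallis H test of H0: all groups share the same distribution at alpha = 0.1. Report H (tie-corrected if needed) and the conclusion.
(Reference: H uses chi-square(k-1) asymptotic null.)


Step 1: Combine all N = 16 observations and assign midranks.
sorted (value, group, rank): (11,G1,2), (11,G2,2), (11,G3,2), (12,G4,4), (14,G3,5), (15,G1,6), (16,G4,7), (17,G2,8.5), (17,G4,8.5), (18,G2,10.5), (18,G4,10.5), (21,G2,12), (24,G2,13), (26,G4,14), (27,G3,15), (28,G1,16)
Step 2: Sum ranks within each group.
R_1 = 24 (n_1 = 3)
R_2 = 46 (n_2 = 5)
R_3 = 22 (n_3 = 3)
R_4 = 44 (n_4 = 5)
Step 3: H = 12/(N(N+1)) * sum(R_i^2/n_i) - 3(N+1)
     = 12/(16*17) * (24^2/3 + 46^2/5 + 22^2/3 + 44^2/5) - 3*17
     = 0.044118 * 1163.73 - 51
     = 0.341176.
Step 4: Ties present; correction factor C = 1 - 36/(16^3 - 16) = 0.991176. Corrected H = 0.341176 / 0.991176 = 0.344214.
Step 5: Under H0, H ~ chi^2(3); p-value = 0.951509.
Step 6: alpha = 0.1. fail to reject H0.

H = 0.3442, df = 3, p = 0.951509, fail to reject H0.


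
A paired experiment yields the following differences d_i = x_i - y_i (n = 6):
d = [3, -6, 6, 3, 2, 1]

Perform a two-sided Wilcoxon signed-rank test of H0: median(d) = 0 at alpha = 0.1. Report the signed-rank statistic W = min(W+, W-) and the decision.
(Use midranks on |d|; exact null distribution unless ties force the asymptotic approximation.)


Step 1: Drop any zero differences (none here) and take |d_i|.
|d| = [3, 6, 6, 3, 2, 1]
Step 2: Midrank |d_i| (ties get averaged ranks).
ranks: |3|->3.5, |6|->5.5, |6|->5.5, |3|->3.5, |2|->2, |1|->1
Step 3: Attach original signs; sum ranks with positive sign and with negative sign.
W+ = 3.5 + 5.5 + 3.5 + 2 + 1 = 15.5
W- = 5.5 = 5.5
(Check: W+ + W- = 21 should equal n(n+1)/2 = 21.)
Step 4: Test statistic W = min(W+, W-) = 5.5.
Step 5: Ties in |d|, so use the tie-corrected normal approximation.
        E[W] = n(n+1)/4 = 6*7/4 = 10.5.
        Tie groups: |d|=3 (t=2), |d|=6 (t=2); sum(t^3 - t) = 12.
        Var[W] = n(n+1)(2n+1)/24 - sum(t^3-t)/48 = 546/24 - 12/48 = 22.5.
        z = (W - E[W]) / sqrt(Var[W]) = (5.5 - 10.5) / 4.7434 = -1.0541.
        Two-sided p = 2*Phi(z) = 0.291841.
Step 6: alpha = 0.1. fail to reject H0.

W+ = 15.5, W- = 5.5, W = min = 5.5, p = 0.291841, fail to reject H0.


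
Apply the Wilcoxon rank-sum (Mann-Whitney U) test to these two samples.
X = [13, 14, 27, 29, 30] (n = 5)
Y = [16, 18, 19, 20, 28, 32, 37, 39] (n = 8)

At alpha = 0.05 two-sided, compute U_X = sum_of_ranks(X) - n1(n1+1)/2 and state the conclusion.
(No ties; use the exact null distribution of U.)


Step 1: Combine and sort all 13 observations; assign midranks.
sorted (value, group): (13,X), (14,X), (16,Y), (18,Y), (19,Y), (20,Y), (27,X), (28,Y), (29,X), (30,X), (32,Y), (37,Y), (39,Y)
ranks: 13->1, 14->2, 16->3, 18->4, 19->5, 20->6, 27->7, 28->8, 29->9, 30->10, 32->11, 37->12, 39->13
Step 2: Rank sum for X: R1 = 1 + 2 + 7 + 9 + 10 = 29.
Step 3: U_X = R1 - n1(n1+1)/2 = 29 - 5*6/2 = 29 - 15 = 14.
       U_Y = n1*n2 - U_X = 40 - 14 = 26.
Step 4: No ties, so the exact null distribution of U (based on enumerating the C(13,5) = 1287 equally likely rank assignments) gives the two-sided p-value.
Step 5: p-value = 0.435120; compare to alpha = 0.05. fail to reject H0.

U_X = 14, p = 0.435120, fail to reject H0 at alpha = 0.05.


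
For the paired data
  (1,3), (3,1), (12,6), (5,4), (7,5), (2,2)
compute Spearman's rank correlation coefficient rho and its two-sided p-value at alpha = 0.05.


Step 1: Rank x and y separately (midranks; no ties here).
rank(x): 1->1, 3->3, 12->6, 5->4, 7->5, 2->2
rank(y): 3->3, 1->1, 6->6, 4->4, 5->5, 2->2
Step 2: d_i = R_x(i) - R_y(i); compute d_i^2.
  (1-3)^2=4, (3-1)^2=4, (6-6)^2=0, (4-4)^2=0, (5-5)^2=0, (2-2)^2=0
sum(d^2) = 8.
Step 3: rho = 1 - 6*8 / (6*(6^2 - 1)) = 1 - 48/210 = 0.771429.
Step 4: Under H0, t = rho * sqrt((n-2)/(1-rho^2)) = 2.4247 ~ t(4).
Step 5: Two-sided p-value from the t-distribution with 4 df = 0.072397.
Step 6: alpha = 0.05. fail to reject H0.

rho = 0.7714, p = 0.072397, fail to reject H0 at alpha = 0.05.


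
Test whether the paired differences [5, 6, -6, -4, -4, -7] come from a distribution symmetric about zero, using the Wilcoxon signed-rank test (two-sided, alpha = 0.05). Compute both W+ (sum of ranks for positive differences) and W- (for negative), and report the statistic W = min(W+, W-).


Step 1: Drop any zero differences (none here) and take |d_i|.
|d| = [5, 6, 6, 4, 4, 7]
Step 2: Midrank |d_i| (ties get averaged ranks).
ranks: |5|->3, |6|->4.5, |6|->4.5, |4|->1.5, |4|->1.5, |7|->6
Step 3: Attach original signs; sum ranks with positive sign and with negative sign.
W+ = 3 + 4.5 = 7.5
W- = 4.5 + 1.5 + 1.5 + 6 = 13.5
(Check: W+ + W- = 21 should equal n(n+1)/2 = 21.)
Step 4: Test statistic W = min(W+, W-) = 7.5.
Step 5: Ties in |d|, so use the tie-corrected normal approximation.
        E[W] = n(n+1)/4 = 6*7/4 = 10.5.
        Tie groups: |d|=4 (t=2), |d|=6 (t=2); sum(t^3 - t) = 12.
        Var[W] = n(n+1)(2n+1)/24 - sum(t^3-t)/48 = 546/24 - 12/48 = 22.5.
        z = (W - E[W]) / sqrt(Var[W]) = (7.5 - 10.5) / 4.7434 = -0.6325.
        Two-sided p = 2*Phi(z) = 0.527089.
Step 6: alpha = 0.05. fail to reject H0.

W+ = 7.5, W- = 13.5, W = min = 7.5, p = 0.527089, fail to reject H0.


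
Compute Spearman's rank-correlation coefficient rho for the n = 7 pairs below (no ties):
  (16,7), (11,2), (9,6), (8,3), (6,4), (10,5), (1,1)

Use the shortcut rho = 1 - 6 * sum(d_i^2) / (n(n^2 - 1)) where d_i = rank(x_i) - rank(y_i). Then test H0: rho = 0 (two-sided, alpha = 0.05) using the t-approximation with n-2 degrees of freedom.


Step 1: Rank x and y separately (midranks; no ties here).
rank(x): 16->7, 11->6, 9->4, 8->3, 6->2, 10->5, 1->1
rank(y): 7->7, 2->2, 6->6, 3->3, 4->4, 5->5, 1->1
Step 2: d_i = R_x(i) - R_y(i); compute d_i^2.
  (7-7)^2=0, (6-2)^2=16, (4-6)^2=4, (3-3)^2=0, (2-4)^2=4, (5-5)^2=0, (1-1)^2=0
sum(d^2) = 24.
Step 3: rho = 1 - 6*24 / (7*(7^2 - 1)) = 1 - 144/336 = 0.571429.
Step 4: Under H0, t = rho * sqrt((n-2)/(1-rho^2)) = 1.5570 ~ t(5).
Step 5: Two-sided p-value from the t-distribution with 5 df = 0.180202.
Step 6: alpha = 0.05. fail to reject H0.

rho = 0.5714, p = 0.180202, fail to reject H0 at alpha = 0.05.


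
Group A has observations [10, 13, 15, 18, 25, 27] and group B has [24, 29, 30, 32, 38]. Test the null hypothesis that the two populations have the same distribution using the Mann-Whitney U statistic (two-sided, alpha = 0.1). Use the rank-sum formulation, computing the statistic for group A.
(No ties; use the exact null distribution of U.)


Step 1: Combine and sort all 11 observations; assign midranks.
sorted (value, group): (10,X), (13,X), (15,X), (18,X), (24,Y), (25,X), (27,X), (29,Y), (30,Y), (32,Y), (38,Y)
ranks: 10->1, 13->2, 15->3, 18->4, 24->5, 25->6, 27->7, 29->8, 30->9, 32->10, 38->11
Step 2: Rank sum for X: R1 = 1 + 2 + 3 + 4 + 6 + 7 = 23.
Step 3: U_X = R1 - n1(n1+1)/2 = 23 - 6*7/2 = 23 - 21 = 2.
       U_Y = n1*n2 - U_X = 30 - 2 = 28.
Step 4: No ties, so the exact null distribution of U (based on enumerating the C(11,6) = 462 equally likely rank assignments) gives the two-sided p-value.
Step 5: p-value = 0.017316; compare to alpha = 0.1. reject H0.

U_X = 2, p = 0.017316, reject H0 at alpha = 0.1.


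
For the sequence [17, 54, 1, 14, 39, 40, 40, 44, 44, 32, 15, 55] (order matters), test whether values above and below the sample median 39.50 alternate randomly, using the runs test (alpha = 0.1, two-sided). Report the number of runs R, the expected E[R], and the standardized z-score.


Step 1: Compute median = 39.50; label A = above, B = below.
Labels in order: BABBBAAAABBA  (n_A = 6, n_B = 6)
Step 2: Count runs R = 6.
Step 3: Under H0 (random ordering), E[R] = 2*n_A*n_B/(n_A+n_B) + 1 = 2*6*6/12 + 1 = 7.0000.
        Var[R] = 2*n_A*n_B*(2*n_A*n_B - n_A - n_B) / ((n_A+n_B)^2 * (n_A+n_B-1)) = 4320/1584 = 2.7273.
        SD[R] = 1.6514.
Step 4: Continuity-corrected z = (R + 0.5 - E[R]) / SD[R] = (6 + 0.5 - 7.0000) / 1.6514 = -0.3028.
Step 5: Two-sided p-value via normal approximation = 2*(1 - Phi(|z|)) = 0.762069.
Step 6: alpha = 0.1. fail to reject H0.

R = 6, z = -0.3028, p = 0.762069, fail to reject H0.


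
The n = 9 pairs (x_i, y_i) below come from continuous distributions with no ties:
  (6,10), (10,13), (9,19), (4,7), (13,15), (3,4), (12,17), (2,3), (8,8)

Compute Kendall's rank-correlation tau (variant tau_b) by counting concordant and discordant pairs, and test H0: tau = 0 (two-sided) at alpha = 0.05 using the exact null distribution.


Step 1: Enumerate the 36 unordered pairs (i,j) with i<j and classify each by sign(x_j-x_i) * sign(y_j-y_i).
  (1,2):dx=+4,dy=+3->C; (1,3):dx=+3,dy=+9->C; (1,4):dx=-2,dy=-3->C; (1,5):dx=+7,dy=+5->C
  (1,6):dx=-3,dy=-6->C; (1,7):dx=+6,dy=+7->C; (1,8):dx=-4,dy=-7->C; (1,9):dx=+2,dy=-2->D
  (2,3):dx=-1,dy=+6->D; (2,4):dx=-6,dy=-6->C; (2,5):dx=+3,dy=+2->C; (2,6):dx=-7,dy=-9->C
  (2,7):dx=+2,dy=+4->C; (2,8):dx=-8,dy=-10->C; (2,9):dx=-2,dy=-5->C; (3,4):dx=-5,dy=-12->C
  (3,5):dx=+4,dy=-4->D; (3,6):dx=-6,dy=-15->C; (3,7):dx=+3,dy=-2->D; (3,8):dx=-7,dy=-16->C
  (3,9):dx=-1,dy=-11->C; (4,5):dx=+9,dy=+8->C; (4,6):dx=-1,dy=-3->C; (4,7):dx=+8,dy=+10->C
  (4,8):dx=-2,dy=-4->C; (4,9):dx=+4,dy=+1->C; (5,6):dx=-10,dy=-11->C; (5,7):dx=-1,dy=+2->D
  (5,8):dx=-11,dy=-12->C; (5,9):dx=-5,dy=-7->C; (6,7):dx=+9,dy=+13->C; (6,8):dx=-1,dy=-1->C
  (6,9):dx=+5,dy=+4->C; (7,8):dx=-10,dy=-14->C; (7,9):dx=-4,dy=-9->C; (8,9):dx=+6,dy=+5->C
Step 2: C = 31, D = 5, total pairs = 36.
Step 3: tau = (C - D)/(n(n-1)/2) = (31 - 5)/36 = 0.722222.
Step 4: Exact two-sided p-value (enumerate n! = 362880 permutations of y under H0): p = 0.005886.
Step 5: alpha = 0.05. reject H0.

tau_b = 0.7222 (C=31, D=5), p = 0.005886, reject H0.


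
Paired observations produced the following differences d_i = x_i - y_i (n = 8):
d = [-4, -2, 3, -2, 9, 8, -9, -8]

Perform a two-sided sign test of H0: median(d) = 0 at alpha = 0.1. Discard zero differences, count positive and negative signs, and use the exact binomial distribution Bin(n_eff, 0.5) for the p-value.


Step 1: Discard zero differences. Original n = 8; n_eff = number of nonzero differences = 8.
Nonzero differences (with sign): -4, -2, +3, -2, +9, +8, -9, -8
Step 2: Count signs: positive = 3, negative = 5.
Step 3: Under H0: P(positive) = 0.5, so the number of positives S ~ Bin(8, 0.5).
Step 4: Two-sided exact p-value = sum of Bin(8,0.5) probabilities at or below the observed probability = 0.726562.
Step 5: alpha = 0.1. fail to reject H0.

n_eff = 8, pos = 3, neg = 5, p = 0.726562, fail to reject H0.


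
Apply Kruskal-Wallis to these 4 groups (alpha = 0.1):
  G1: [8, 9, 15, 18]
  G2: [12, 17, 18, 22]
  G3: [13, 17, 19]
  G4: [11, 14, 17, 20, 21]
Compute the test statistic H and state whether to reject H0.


Step 1: Combine all N = 16 observations and assign midranks.
sorted (value, group, rank): (8,G1,1), (9,G1,2), (11,G4,3), (12,G2,4), (13,G3,5), (14,G4,6), (15,G1,7), (17,G2,9), (17,G3,9), (17,G4,9), (18,G1,11.5), (18,G2,11.5), (19,G3,13), (20,G4,14), (21,G4,15), (22,G2,16)
Step 2: Sum ranks within each group.
R_1 = 21.5 (n_1 = 4)
R_2 = 40.5 (n_2 = 4)
R_3 = 27 (n_3 = 3)
R_4 = 47 (n_4 = 5)
Step 3: H = 12/(N(N+1)) * sum(R_i^2/n_i) - 3(N+1)
     = 12/(16*17) * (21.5^2/4 + 40.5^2/4 + 27^2/3 + 47^2/5) - 3*17
     = 0.044118 * 1210.42 - 51
     = 2.401103.
Step 4: Ties present; correction factor C = 1 - 30/(16^3 - 16) = 0.992647. Corrected H = 2.401103 / 0.992647 = 2.418889.
Step 5: Under H0, H ~ chi^2(3); p-value = 0.490128.
Step 6: alpha = 0.1. fail to reject H0.

H = 2.4189, df = 3, p = 0.490128, fail to reject H0.


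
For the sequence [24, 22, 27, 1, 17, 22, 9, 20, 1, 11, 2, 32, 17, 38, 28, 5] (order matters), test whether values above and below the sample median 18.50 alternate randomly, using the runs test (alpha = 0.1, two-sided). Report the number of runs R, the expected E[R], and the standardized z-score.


Step 1: Compute median = 18.50; label A = above, B = below.
Labels in order: AAABBABABBBABAAB  (n_A = 8, n_B = 8)
Step 2: Count runs R = 10.
Step 3: Under H0 (random ordering), E[R] = 2*n_A*n_B/(n_A+n_B) + 1 = 2*8*8/16 + 1 = 9.0000.
        Var[R] = 2*n_A*n_B*(2*n_A*n_B - n_A - n_B) / ((n_A+n_B)^2 * (n_A+n_B-1)) = 14336/3840 = 3.7333.
        SD[R] = 1.9322.
Step 4: Continuity-corrected z = (R - 0.5 - E[R]) / SD[R] = (10 - 0.5 - 9.0000) / 1.9322 = 0.2588.
Step 5: Two-sided p-value via normal approximation = 2*(1 - Phi(|z|)) = 0.795809.
Step 6: alpha = 0.1. fail to reject H0.

R = 10, z = 0.2588, p = 0.795809, fail to reject H0.


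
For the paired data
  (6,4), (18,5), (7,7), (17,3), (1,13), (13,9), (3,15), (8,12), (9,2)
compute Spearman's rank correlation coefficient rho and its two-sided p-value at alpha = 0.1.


Step 1: Rank x and y separately (midranks; no ties here).
rank(x): 6->3, 18->9, 7->4, 17->8, 1->1, 13->7, 3->2, 8->5, 9->6
rank(y): 4->3, 5->4, 7->5, 3->2, 13->8, 9->6, 15->9, 12->7, 2->1
Step 2: d_i = R_x(i) - R_y(i); compute d_i^2.
  (3-3)^2=0, (9-4)^2=25, (4-5)^2=1, (8-2)^2=36, (1-8)^2=49, (7-6)^2=1, (2-9)^2=49, (5-7)^2=4, (6-1)^2=25
sum(d^2) = 190.
Step 3: rho = 1 - 6*190 / (9*(9^2 - 1)) = 1 - 1140/720 = -0.583333.
Step 4: Under H0, t = rho * sqrt((n-2)/(1-rho^2)) = -1.9001 ~ t(7).
Step 5: Two-sided p-value from the t-distribution with 7 df = 0.099186.
Step 6: alpha = 0.1. reject H0.

rho = -0.5833, p = 0.099186, reject H0 at alpha = 0.1.


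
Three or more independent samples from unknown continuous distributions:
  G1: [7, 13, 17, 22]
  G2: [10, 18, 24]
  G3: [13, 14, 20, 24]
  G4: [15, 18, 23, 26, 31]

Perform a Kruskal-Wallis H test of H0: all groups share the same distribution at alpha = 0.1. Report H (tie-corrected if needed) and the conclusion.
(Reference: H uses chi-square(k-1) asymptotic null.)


Step 1: Combine all N = 16 observations and assign midranks.
sorted (value, group, rank): (7,G1,1), (10,G2,2), (13,G1,3.5), (13,G3,3.5), (14,G3,5), (15,G4,6), (17,G1,7), (18,G2,8.5), (18,G4,8.5), (20,G3,10), (22,G1,11), (23,G4,12), (24,G2,13.5), (24,G3,13.5), (26,G4,15), (31,G4,16)
Step 2: Sum ranks within each group.
R_1 = 22.5 (n_1 = 4)
R_2 = 24 (n_2 = 3)
R_3 = 32 (n_3 = 4)
R_4 = 57.5 (n_4 = 5)
Step 3: H = 12/(N(N+1)) * sum(R_i^2/n_i) - 3(N+1)
     = 12/(16*17) * (22.5^2/4 + 24^2/3 + 32^2/4 + 57.5^2/5) - 3*17
     = 0.044118 * 1235.81 - 51
     = 3.521140.
Step 4: Ties present; correction factor C = 1 - 18/(16^3 - 16) = 0.995588. Corrected H = 3.521140 / 0.995588 = 3.536743.
Step 5: Under H0, H ~ chi^2(3); p-value = 0.316028.
Step 6: alpha = 0.1. fail to reject H0.

H = 3.5367, df = 3, p = 0.316028, fail to reject H0.


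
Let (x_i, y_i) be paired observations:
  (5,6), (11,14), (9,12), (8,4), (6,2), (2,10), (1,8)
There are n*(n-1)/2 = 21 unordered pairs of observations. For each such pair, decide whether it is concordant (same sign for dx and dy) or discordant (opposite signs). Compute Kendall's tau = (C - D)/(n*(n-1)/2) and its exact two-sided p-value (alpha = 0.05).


Step 1: Enumerate the 21 unordered pairs (i,j) with i<j and classify each by sign(x_j-x_i) * sign(y_j-y_i).
  (1,2):dx=+6,dy=+8->C; (1,3):dx=+4,dy=+6->C; (1,4):dx=+3,dy=-2->D; (1,5):dx=+1,dy=-4->D
  (1,6):dx=-3,dy=+4->D; (1,7):dx=-4,dy=+2->D; (2,3):dx=-2,dy=-2->C; (2,4):dx=-3,dy=-10->C
  (2,5):dx=-5,dy=-12->C; (2,6):dx=-9,dy=-4->C; (2,7):dx=-10,dy=-6->C; (3,4):dx=-1,dy=-8->C
  (3,5):dx=-3,dy=-10->C; (3,6):dx=-7,dy=-2->C; (3,7):dx=-8,dy=-4->C; (4,5):dx=-2,dy=-2->C
  (4,6):dx=-6,dy=+6->D; (4,7):dx=-7,dy=+4->D; (5,6):dx=-4,dy=+8->D; (5,7):dx=-5,dy=+6->D
  (6,7):dx=-1,dy=-2->C
Step 2: C = 13, D = 8, total pairs = 21.
Step 3: tau = (C - D)/(n(n-1)/2) = (13 - 8)/21 = 0.238095.
Step 4: Exact two-sided p-value (enumerate n! = 5040 permutations of y under H0): p = 0.561905.
Step 5: alpha = 0.05. fail to reject H0.

tau_b = 0.2381 (C=13, D=8), p = 0.561905, fail to reject H0.


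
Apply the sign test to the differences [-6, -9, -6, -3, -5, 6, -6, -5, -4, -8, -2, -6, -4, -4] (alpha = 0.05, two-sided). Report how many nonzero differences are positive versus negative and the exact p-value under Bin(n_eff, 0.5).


Step 1: Discard zero differences. Original n = 14; n_eff = number of nonzero differences = 14.
Nonzero differences (with sign): -6, -9, -6, -3, -5, +6, -6, -5, -4, -8, -2, -6, -4, -4
Step 2: Count signs: positive = 1, negative = 13.
Step 3: Under H0: P(positive) = 0.5, so the number of positives S ~ Bin(14, 0.5).
Step 4: Two-sided exact p-value = sum of Bin(14,0.5) probabilities at or below the observed probability = 0.001831.
Step 5: alpha = 0.05. reject H0.

n_eff = 14, pos = 1, neg = 13, p = 0.001831, reject H0.


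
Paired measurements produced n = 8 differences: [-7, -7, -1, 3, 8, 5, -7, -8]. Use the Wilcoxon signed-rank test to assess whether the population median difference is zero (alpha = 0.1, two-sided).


Step 1: Drop any zero differences (none here) and take |d_i|.
|d| = [7, 7, 1, 3, 8, 5, 7, 8]
Step 2: Midrank |d_i| (ties get averaged ranks).
ranks: |7|->5, |7|->5, |1|->1, |3|->2, |8|->7.5, |5|->3, |7|->5, |8|->7.5
Step 3: Attach original signs; sum ranks with positive sign and with negative sign.
W+ = 2 + 7.5 + 3 = 12.5
W- = 5 + 5 + 1 + 5 + 7.5 = 23.5
(Check: W+ + W- = 36 should equal n(n+1)/2 = 36.)
Step 4: Test statistic W = min(W+, W-) = 12.5.
Step 5: Ties in |d|, so use the tie-corrected normal approximation.
        E[W] = n(n+1)/4 = 8*9/4 = 18.
        Tie groups: |d|=7 (t=3), |d|=8 (t=2); sum(t^3 - t) = 30.
        Var[W] = n(n+1)(2n+1)/24 - sum(t^3-t)/48 = 1224/24 - 30/48 = 50.375.
        z = (W - E[W]) / sqrt(Var[W]) = (12.5 - 18) / 7.0975 = -0.7749.
        Two-sided p = 2*Phi(z) = 0.438389.
Step 6: alpha = 0.1. fail to reject H0.

W+ = 12.5, W- = 23.5, W = min = 12.5, p = 0.438389, fail to reject H0.


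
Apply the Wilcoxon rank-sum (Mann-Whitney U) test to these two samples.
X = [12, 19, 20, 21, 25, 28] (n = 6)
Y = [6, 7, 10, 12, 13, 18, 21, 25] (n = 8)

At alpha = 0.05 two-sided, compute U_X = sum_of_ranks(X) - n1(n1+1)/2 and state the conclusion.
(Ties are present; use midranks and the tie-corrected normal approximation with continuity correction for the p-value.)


Step 1: Combine and sort all 14 observations; assign midranks.
sorted (value, group): (6,Y), (7,Y), (10,Y), (12,X), (12,Y), (13,Y), (18,Y), (19,X), (20,X), (21,X), (21,Y), (25,X), (25,Y), (28,X)
ranks: 6->1, 7->2, 10->3, 12->4.5, 12->4.5, 13->6, 18->7, 19->8, 20->9, 21->10.5, 21->10.5, 25->12.5, 25->12.5, 28->14
Step 2: Rank sum for X: R1 = 4.5 + 8 + 9 + 10.5 + 12.5 + 14 = 58.5.
Step 3: U_X = R1 - n1(n1+1)/2 = 58.5 - 6*7/2 = 58.5 - 21 = 37.5.
       U_Y = n1*n2 - U_X = 48 - 37.5 = 10.5.
Step 4: Ties are present, so use the tie-corrected normal approximation (with continuity correction) for the p-value.
Step 5: p-value = 0.092210; compare to alpha = 0.05. fail to reject H0.

U_X = 37.5, p = 0.092210, fail to reject H0 at alpha = 0.05.


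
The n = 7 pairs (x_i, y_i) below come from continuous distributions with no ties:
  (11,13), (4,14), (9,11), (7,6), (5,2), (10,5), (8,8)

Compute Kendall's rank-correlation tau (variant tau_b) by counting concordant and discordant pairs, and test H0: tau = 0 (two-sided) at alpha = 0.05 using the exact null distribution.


Step 1: Enumerate the 21 unordered pairs (i,j) with i<j and classify each by sign(x_j-x_i) * sign(y_j-y_i).
  (1,2):dx=-7,dy=+1->D; (1,3):dx=-2,dy=-2->C; (1,4):dx=-4,dy=-7->C; (1,5):dx=-6,dy=-11->C
  (1,6):dx=-1,dy=-8->C; (1,7):dx=-3,dy=-5->C; (2,3):dx=+5,dy=-3->D; (2,4):dx=+3,dy=-8->D
  (2,5):dx=+1,dy=-12->D; (2,6):dx=+6,dy=-9->D; (2,7):dx=+4,dy=-6->D; (3,4):dx=-2,dy=-5->C
  (3,5):dx=-4,dy=-9->C; (3,6):dx=+1,dy=-6->D; (3,7):dx=-1,dy=-3->C; (4,5):dx=-2,dy=-4->C
  (4,6):dx=+3,dy=-1->D; (4,7):dx=+1,dy=+2->C; (5,6):dx=+5,dy=+3->C; (5,7):dx=+3,dy=+6->C
  (6,7):dx=-2,dy=+3->D
Step 2: C = 12, D = 9, total pairs = 21.
Step 3: tau = (C - D)/(n(n-1)/2) = (12 - 9)/21 = 0.142857.
Step 4: Exact two-sided p-value (enumerate n! = 5040 permutations of y under H0): p = 0.772619.
Step 5: alpha = 0.05. fail to reject H0.

tau_b = 0.1429 (C=12, D=9), p = 0.772619, fail to reject H0.


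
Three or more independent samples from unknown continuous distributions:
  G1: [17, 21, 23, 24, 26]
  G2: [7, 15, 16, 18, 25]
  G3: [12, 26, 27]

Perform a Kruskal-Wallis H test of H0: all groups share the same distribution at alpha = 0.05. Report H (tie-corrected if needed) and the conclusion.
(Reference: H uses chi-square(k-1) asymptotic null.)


Step 1: Combine all N = 13 observations and assign midranks.
sorted (value, group, rank): (7,G2,1), (12,G3,2), (15,G2,3), (16,G2,4), (17,G1,5), (18,G2,6), (21,G1,7), (23,G1,8), (24,G1,9), (25,G2,10), (26,G1,11.5), (26,G3,11.5), (27,G3,13)
Step 2: Sum ranks within each group.
R_1 = 40.5 (n_1 = 5)
R_2 = 24 (n_2 = 5)
R_3 = 26.5 (n_3 = 3)
Step 3: H = 12/(N(N+1)) * sum(R_i^2/n_i) - 3(N+1)
     = 12/(13*14) * (40.5^2/5 + 24^2/5 + 26.5^2/3) - 3*14
     = 0.065934 * 677.333 - 42
     = 2.659341.
Step 4: Ties present; correction factor C = 1 - 6/(13^3 - 13) = 0.997253. Corrected H = 2.659341 / 0.997253 = 2.666667.
Step 5: Under H0, H ~ chi^2(2); p-value = 0.263597.
Step 6: alpha = 0.05. fail to reject H0.

H = 2.6667, df = 2, p = 0.263597, fail to reject H0.


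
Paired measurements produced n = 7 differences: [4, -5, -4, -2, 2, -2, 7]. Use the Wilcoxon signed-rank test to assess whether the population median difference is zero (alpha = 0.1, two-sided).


Step 1: Drop any zero differences (none here) and take |d_i|.
|d| = [4, 5, 4, 2, 2, 2, 7]
Step 2: Midrank |d_i| (ties get averaged ranks).
ranks: |4|->4.5, |5|->6, |4|->4.5, |2|->2, |2|->2, |2|->2, |7|->7
Step 3: Attach original signs; sum ranks with positive sign and with negative sign.
W+ = 4.5 + 2 + 7 = 13.5
W- = 6 + 4.5 + 2 + 2 = 14.5
(Check: W+ + W- = 28 should equal n(n+1)/2 = 28.)
Step 4: Test statistic W = min(W+, W-) = 13.5.
Step 5: Ties in |d|, so use the tie-corrected normal approximation.
        E[W] = n(n+1)/4 = 7*8/4 = 14.
        Tie groups: |d|=2 (t=3), |d|=4 (t=2); sum(t^3 - t) = 30.
        Var[W] = n(n+1)(2n+1)/24 - sum(t^3-t)/48 = 840/24 - 30/48 = 34.375.
        z = (W - E[W]) / sqrt(Var[W]) = (13.5 - 14) / 5.8630 = -0.0853.
        Two-sided p = 2*Phi(z) = 0.932039.
Step 6: alpha = 0.1. fail to reject H0.

W+ = 13.5, W- = 14.5, W = min = 13.5, p = 0.932039, fail to reject H0.


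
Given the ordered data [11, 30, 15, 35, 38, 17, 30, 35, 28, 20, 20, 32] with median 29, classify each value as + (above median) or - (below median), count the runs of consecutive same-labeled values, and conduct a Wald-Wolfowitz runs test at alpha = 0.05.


Step 1: Compute median = 29; label A = above, B = below.
Labels in order: BABAABAABBBA  (n_A = 6, n_B = 6)
Step 2: Count runs R = 8.
Step 3: Under H0 (random ordering), E[R] = 2*n_A*n_B/(n_A+n_B) + 1 = 2*6*6/12 + 1 = 7.0000.
        Var[R] = 2*n_A*n_B*(2*n_A*n_B - n_A - n_B) / ((n_A+n_B)^2 * (n_A+n_B-1)) = 4320/1584 = 2.7273.
        SD[R] = 1.6514.
Step 4: Continuity-corrected z = (R - 0.5 - E[R]) / SD[R] = (8 - 0.5 - 7.0000) / 1.6514 = 0.3028.
Step 5: Two-sided p-value via normal approximation = 2*(1 - Phi(|z|)) = 0.762069.
Step 6: alpha = 0.05. fail to reject H0.

R = 8, z = 0.3028, p = 0.762069, fail to reject H0.


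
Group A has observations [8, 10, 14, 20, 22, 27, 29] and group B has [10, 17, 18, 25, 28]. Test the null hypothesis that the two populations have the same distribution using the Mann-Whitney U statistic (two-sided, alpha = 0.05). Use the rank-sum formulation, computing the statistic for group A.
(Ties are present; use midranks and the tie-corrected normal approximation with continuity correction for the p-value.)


Step 1: Combine and sort all 12 observations; assign midranks.
sorted (value, group): (8,X), (10,X), (10,Y), (14,X), (17,Y), (18,Y), (20,X), (22,X), (25,Y), (27,X), (28,Y), (29,X)
ranks: 8->1, 10->2.5, 10->2.5, 14->4, 17->5, 18->6, 20->7, 22->8, 25->9, 27->10, 28->11, 29->12
Step 2: Rank sum for X: R1 = 1 + 2.5 + 4 + 7 + 8 + 10 + 12 = 44.5.
Step 3: U_X = R1 - n1(n1+1)/2 = 44.5 - 7*8/2 = 44.5 - 28 = 16.5.
       U_Y = n1*n2 - U_X = 35 - 16.5 = 18.5.
Step 4: Ties are present, so use the tie-corrected normal approximation (with continuity correction) for the p-value.
Step 5: p-value = 0.935170; compare to alpha = 0.05. fail to reject H0.

U_X = 16.5, p = 0.935170, fail to reject H0 at alpha = 0.05.
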